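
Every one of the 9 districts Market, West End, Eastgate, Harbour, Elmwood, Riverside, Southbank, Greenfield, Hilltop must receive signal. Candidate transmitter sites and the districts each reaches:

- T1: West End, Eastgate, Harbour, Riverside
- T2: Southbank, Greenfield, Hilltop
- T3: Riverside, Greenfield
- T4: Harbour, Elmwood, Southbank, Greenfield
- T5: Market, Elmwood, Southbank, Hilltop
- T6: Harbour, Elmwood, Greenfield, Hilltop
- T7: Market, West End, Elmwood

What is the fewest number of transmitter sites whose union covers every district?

3

T1, T2, T5 together cover {Market, West End, Eastgate, Harbour, Elmwood, Riverside, Southbank, Greenfield, Hilltop} — every district.
No 2 of the 7 transmitter sites cover everything (all 21 pairs fall short), so 3 is minimum.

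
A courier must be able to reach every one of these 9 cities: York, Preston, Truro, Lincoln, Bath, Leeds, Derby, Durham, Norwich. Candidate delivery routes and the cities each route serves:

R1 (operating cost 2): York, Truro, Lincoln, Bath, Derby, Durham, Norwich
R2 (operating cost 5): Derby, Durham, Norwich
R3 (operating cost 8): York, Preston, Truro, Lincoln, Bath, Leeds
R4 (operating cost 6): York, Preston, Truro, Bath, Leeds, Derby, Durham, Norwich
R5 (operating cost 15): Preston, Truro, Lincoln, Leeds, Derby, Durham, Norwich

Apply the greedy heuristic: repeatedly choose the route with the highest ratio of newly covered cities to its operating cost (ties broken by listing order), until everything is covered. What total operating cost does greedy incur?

Pick 1: R1 adds 7 new (York, Truro, Lincoln, Bath, Derby, Durham, Norwich) at operating cost 2 (ratio 7/2).
Pick 2: R4 adds 2 new (Preston, Leeds) at operating cost 6 (ratio 2/6).
Greedy total operating cost: 2 + 6 = 8.

8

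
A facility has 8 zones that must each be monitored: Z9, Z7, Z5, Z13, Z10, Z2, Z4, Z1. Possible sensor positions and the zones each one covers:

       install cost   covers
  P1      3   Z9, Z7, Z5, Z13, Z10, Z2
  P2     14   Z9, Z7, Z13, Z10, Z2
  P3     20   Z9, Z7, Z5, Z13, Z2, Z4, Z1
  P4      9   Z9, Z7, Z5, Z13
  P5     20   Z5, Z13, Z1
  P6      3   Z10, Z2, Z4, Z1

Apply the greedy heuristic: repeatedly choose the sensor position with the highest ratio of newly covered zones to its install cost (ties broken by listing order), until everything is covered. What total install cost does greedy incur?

6

Pick 1: P1 adds 6 new (Z9, Z7, Z5, Z13, Z10, Z2) at install cost 3 (ratio 6/3).
Pick 2: P6 adds 2 new (Z4, Z1) at install cost 3 (ratio 2/3).
Greedy total install cost: 3 + 3 = 6.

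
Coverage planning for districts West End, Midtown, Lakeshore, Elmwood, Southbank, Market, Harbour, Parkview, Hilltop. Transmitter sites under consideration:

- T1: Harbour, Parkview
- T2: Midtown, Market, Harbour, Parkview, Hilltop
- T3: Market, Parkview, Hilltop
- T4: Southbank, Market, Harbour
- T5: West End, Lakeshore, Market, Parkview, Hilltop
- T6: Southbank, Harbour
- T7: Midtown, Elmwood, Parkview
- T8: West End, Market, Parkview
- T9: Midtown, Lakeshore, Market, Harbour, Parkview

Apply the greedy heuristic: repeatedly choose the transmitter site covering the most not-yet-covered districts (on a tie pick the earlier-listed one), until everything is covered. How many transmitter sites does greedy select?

4

Pick 1: T2 covers 5 new districts (Midtown, Market, Harbour, Parkview, Hilltop).
Pick 2: T5 covers 2 new districts (West End, Lakeshore).
Pick 3: T4 covers 1 new districts (Southbank).
Pick 4: T7 covers 1 new districts (Elmwood).
Greedy uses 4 transmitter sites. (The true minimum is 3.)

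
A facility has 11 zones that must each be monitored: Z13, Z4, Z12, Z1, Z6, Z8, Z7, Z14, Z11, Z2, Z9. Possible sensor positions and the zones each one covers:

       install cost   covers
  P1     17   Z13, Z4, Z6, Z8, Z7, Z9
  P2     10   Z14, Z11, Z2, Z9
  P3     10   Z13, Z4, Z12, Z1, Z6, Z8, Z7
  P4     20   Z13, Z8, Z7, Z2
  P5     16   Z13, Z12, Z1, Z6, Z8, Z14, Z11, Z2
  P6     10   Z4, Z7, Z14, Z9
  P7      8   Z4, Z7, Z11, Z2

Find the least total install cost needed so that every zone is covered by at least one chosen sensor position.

P2, P3 cover every zone at install cost 10 + 10 = 20.
Any cover uses at least 2 sensor positions; among all covering selections none totals below 20.

20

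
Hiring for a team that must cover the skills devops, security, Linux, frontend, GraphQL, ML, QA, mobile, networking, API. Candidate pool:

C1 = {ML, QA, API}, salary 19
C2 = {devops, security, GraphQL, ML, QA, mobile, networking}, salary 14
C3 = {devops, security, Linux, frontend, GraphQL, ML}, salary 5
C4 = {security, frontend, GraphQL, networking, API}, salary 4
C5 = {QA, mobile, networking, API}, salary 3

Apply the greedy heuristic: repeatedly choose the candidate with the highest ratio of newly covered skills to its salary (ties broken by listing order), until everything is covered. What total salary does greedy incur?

8

Pick 1: C5 adds 4 new (QA, mobile, networking, API) at salary 3 (ratio 4/3).
Pick 2: C3 adds 6 new (devops, security, Linux, frontend, GraphQL, ML) at salary 5 (ratio 6/5).
Greedy total salary: 3 + 5 = 8.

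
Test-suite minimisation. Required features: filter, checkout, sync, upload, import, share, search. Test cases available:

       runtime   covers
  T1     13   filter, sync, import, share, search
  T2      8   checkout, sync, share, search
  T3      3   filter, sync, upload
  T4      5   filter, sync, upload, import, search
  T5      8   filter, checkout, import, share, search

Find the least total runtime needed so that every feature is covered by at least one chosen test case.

11

T3, T5 cover every feature at runtime 3 + 8 = 11.
Any cover uses at least 2 test cases; among all covering selections none totals below 11.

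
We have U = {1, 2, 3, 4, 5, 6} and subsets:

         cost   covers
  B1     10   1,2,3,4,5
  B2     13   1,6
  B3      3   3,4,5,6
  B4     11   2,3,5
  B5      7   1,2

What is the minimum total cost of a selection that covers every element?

10

B3, B5 cover every element at cost 3 + 7 = 10.
Any cover uses at least 2 sets; among all covering selections none totals below 10.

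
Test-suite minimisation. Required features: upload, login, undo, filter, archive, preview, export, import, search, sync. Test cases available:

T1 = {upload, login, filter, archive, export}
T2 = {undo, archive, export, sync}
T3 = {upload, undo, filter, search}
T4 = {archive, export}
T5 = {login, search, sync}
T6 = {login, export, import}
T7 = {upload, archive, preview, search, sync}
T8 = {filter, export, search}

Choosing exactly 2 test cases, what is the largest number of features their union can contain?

8

Choosing T1, T7 covers {upload, login, filter, archive, preview, export, search, sync} — 8 features.
No choice of 2 test cases does better; here undo, import are left uncovered.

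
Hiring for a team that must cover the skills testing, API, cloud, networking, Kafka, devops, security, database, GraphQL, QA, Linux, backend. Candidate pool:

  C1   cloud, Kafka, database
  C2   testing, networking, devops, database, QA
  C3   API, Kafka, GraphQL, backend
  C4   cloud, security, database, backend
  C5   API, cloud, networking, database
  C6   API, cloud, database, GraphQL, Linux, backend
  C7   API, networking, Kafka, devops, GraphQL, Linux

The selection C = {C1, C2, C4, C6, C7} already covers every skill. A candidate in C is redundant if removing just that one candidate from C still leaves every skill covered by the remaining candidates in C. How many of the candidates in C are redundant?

3

Drop C1: the rest still cover every skill — redundant.
Drop C2: testing, QA uncovered — not redundant.
Drop C4: security uncovered — not redundant.
Drop C6: the rest still cover every skill — redundant.
Drop C7: the rest still cover every skill — redundant.
3 redundant: C1, C6, C7.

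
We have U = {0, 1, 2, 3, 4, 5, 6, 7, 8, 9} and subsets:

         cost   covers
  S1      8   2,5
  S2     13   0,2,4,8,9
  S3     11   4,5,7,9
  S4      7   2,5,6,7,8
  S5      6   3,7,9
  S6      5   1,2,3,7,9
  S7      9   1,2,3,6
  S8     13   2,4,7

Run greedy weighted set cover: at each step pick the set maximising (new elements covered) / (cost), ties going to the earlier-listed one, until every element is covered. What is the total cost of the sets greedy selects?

Pick 1: S6 adds 5 new (1, 2, 3, 7, 9) at cost 5 (ratio 5/5).
Pick 2: S4 adds 3 new (5, 6, 8) at cost 7 (ratio 3/7).
Pick 3: S2 adds 2 new (0, 4) at cost 13 (ratio 2/13).
Greedy total cost: 5 + 7 + 13 = 25.

25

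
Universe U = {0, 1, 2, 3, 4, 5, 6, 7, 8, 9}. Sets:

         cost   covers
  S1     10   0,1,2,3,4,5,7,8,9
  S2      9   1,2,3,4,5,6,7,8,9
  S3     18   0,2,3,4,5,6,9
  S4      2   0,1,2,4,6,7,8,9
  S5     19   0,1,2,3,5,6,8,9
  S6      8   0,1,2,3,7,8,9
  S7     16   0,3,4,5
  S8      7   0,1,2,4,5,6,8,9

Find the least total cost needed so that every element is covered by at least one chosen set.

11

S2, S4 cover every element at cost 9 + 2 = 11.
Any cover uses at least 2 sets; among all covering selections none totals below 11.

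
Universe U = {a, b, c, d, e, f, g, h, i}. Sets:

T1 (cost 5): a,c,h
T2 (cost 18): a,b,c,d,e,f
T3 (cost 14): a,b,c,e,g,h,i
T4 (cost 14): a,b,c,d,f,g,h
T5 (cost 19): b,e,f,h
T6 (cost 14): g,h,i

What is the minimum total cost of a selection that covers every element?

T3, T4 cover every element at cost 14 + 14 = 28.
Any cover uses at least 2 sets; among all covering selections none totals below 28.
Greedy by coverage-per-cost would pick T1, T3, T4 for 33 — worse than the optimum 28.

28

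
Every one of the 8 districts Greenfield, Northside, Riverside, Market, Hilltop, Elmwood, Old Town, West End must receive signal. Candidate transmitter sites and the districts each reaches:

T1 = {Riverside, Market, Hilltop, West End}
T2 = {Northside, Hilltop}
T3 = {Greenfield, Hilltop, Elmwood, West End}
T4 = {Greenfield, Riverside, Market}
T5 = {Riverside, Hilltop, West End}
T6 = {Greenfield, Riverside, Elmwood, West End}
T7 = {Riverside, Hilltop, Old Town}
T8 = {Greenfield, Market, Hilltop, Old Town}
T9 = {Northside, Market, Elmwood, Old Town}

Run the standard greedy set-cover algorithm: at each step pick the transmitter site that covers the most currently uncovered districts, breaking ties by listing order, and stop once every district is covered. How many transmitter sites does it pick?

3

Pick 1: T1 covers 4 new districts (Riverside, Market, Hilltop, West End).
Pick 2: T9 covers 3 new districts (Northside, Elmwood, Old Town).
Pick 3: T3 covers 1 new districts (Greenfield).
Greedy uses 3 transmitter sites.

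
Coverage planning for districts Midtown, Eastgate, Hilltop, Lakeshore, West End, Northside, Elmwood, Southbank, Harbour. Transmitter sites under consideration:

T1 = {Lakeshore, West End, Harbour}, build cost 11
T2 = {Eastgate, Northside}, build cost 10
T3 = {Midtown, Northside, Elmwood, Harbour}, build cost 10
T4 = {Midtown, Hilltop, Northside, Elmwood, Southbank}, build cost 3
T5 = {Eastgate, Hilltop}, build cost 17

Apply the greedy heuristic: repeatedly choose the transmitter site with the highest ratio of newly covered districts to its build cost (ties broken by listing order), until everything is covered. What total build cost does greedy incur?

Pick 1: T4 adds 5 new (Midtown, Hilltop, Northside, Elmwood, Southbank) at build cost 3 (ratio 5/3).
Pick 2: T1 adds 3 new (Lakeshore, West End, Harbour) at build cost 11 (ratio 3/11).
Pick 3: T2 adds 1 new (Eastgate) at build cost 10 (ratio 1/10).
Greedy total build cost: 3 + 11 + 10 = 24.

24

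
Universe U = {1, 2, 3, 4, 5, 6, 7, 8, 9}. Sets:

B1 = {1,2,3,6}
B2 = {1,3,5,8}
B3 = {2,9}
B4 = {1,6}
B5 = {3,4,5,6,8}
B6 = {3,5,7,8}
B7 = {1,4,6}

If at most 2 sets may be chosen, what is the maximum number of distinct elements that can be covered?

7

Choosing B1, B5 covers {1, 2, 3, 4, 5, 6, 8} — 7 elements.
No choice of 2 sets does better; here 7, 9 are left uncovered.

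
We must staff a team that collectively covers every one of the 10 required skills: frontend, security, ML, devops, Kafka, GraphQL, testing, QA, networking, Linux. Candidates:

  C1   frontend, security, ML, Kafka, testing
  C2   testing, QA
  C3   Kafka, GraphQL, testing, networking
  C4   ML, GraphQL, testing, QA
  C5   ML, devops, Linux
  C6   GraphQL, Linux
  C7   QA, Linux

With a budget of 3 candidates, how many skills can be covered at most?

9

Choosing C1, C3, C5 covers {frontend, security, ML, devops, Kafka, GraphQL, testing, networking, Linux} — 9 skills.
No choice of 3 candidates does better; here QA is left uncovered.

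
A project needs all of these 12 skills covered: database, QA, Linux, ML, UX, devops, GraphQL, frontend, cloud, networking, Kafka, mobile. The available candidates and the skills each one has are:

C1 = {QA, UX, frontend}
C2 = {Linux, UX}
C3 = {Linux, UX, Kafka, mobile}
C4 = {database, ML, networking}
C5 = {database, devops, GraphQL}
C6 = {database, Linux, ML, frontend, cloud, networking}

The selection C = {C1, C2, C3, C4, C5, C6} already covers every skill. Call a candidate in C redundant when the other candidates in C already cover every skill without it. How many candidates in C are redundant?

2

Drop C1: QA uncovered — not redundant.
Drop C2: the rest still cover every skill — redundant.
Drop C3: Kafka, mobile uncovered — not redundant.
Drop C4: the rest still cover every skill — redundant.
Drop C5: devops, GraphQL uncovered — not redundant.
Drop C6: cloud uncovered — not redundant.
2 redundant: C2, C4.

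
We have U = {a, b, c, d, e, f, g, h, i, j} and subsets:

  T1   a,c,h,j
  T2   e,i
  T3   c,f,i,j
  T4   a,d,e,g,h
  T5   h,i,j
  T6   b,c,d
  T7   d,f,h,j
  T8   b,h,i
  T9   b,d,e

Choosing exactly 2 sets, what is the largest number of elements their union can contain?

Choosing T3, T4 covers {a, c, d, e, f, g, h, i, j} — 9 elements.
No choice of 2 sets does better; here b is left uncovered.

9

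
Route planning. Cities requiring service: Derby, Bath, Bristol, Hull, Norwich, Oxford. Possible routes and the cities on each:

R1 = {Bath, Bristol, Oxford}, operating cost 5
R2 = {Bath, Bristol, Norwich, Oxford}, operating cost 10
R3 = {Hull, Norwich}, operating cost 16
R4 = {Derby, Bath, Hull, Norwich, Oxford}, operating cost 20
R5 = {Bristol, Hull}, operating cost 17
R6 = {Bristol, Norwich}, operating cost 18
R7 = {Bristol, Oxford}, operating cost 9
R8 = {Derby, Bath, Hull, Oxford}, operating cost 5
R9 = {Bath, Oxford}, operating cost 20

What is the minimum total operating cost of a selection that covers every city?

R2, R8 cover every city at operating cost 10 + 5 = 15.
Any cover uses at least 2 routes; among all covering selections none totals below 15.
Greedy by coverage-per-operating cost would pick R8, R1, R2 for 20 — worse than the optimum 15.

15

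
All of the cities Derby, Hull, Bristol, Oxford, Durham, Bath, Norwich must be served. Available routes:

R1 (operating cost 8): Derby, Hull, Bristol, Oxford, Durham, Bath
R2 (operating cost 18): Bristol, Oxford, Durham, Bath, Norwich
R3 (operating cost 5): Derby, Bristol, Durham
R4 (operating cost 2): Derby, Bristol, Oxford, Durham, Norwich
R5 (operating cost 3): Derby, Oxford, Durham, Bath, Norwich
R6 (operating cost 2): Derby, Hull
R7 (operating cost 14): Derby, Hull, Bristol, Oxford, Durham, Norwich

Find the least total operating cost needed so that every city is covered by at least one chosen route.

7

R4, R5, R6 cover every city at operating cost 2 + 3 + 2 = 7.
Any cover uses at least 2 routes; among all covering selections none totals below 7.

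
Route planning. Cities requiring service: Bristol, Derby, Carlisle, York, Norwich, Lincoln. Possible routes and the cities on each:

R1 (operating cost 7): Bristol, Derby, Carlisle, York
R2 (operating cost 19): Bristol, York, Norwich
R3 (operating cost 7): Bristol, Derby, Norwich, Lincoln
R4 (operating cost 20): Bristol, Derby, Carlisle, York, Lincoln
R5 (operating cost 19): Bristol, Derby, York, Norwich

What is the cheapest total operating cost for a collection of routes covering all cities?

14

R1, R3 cover every city at operating cost 7 + 7 = 14.
Any cover uses at least 2 routes; among all covering selections none totals below 14.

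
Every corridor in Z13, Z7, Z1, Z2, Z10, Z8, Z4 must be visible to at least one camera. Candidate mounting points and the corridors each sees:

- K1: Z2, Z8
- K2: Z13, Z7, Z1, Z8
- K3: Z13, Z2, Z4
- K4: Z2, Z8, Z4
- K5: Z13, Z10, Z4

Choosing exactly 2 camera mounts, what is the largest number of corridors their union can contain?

Choosing K2, K3 covers {Z13, Z7, Z1, Z2, Z8, Z4} — 6 corridors.
No choice of 2 camera mounts does better; here Z10 is left uncovered.

6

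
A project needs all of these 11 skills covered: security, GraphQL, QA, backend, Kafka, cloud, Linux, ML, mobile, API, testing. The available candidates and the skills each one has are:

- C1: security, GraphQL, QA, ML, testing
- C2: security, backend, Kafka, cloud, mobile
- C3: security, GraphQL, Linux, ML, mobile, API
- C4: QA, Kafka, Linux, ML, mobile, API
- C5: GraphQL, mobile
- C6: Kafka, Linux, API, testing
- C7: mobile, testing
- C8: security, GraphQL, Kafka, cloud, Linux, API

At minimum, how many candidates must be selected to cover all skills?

C1, C2, C3 together cover {security, GraphQL, QA, backend, Kafka, cloud, Linux, ML, mobile, API, testing} — every skill.
No 2 of the 8 candidates cover everything (all 28 pairs fall short), so 3 is minimum.

3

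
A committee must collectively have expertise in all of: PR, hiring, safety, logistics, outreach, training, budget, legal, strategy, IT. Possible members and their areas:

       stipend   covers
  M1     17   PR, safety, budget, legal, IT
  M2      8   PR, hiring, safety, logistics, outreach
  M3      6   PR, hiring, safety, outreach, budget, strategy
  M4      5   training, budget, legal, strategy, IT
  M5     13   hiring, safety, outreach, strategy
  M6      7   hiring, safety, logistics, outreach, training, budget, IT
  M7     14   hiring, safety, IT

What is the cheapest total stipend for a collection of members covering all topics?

M2, M4 cover every topic at stipend 8 + 5 = 13.
Any cover uses at least 2 members; among all covering selections none totals below 13.
Greedy by coverage-per-stipend would pick M3, M4, M6 for 18 — worse than the optimum 13.

13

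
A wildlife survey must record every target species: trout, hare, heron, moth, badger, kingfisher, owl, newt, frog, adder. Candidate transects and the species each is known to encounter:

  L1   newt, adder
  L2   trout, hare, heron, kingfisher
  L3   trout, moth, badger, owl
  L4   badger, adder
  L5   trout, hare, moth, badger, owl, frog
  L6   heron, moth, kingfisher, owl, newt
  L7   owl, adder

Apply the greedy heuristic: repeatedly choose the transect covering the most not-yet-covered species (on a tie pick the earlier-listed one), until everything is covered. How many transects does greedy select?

3

Pick 1: L5 covers 6 new species (trout, hare, moth, badger, owl, frog).
Pick 2: L6 covers 3 new species (heron, kingfisher, newt).
Pick 3: L1 covers 1 new species (adder).
Greedy uses 3 transects.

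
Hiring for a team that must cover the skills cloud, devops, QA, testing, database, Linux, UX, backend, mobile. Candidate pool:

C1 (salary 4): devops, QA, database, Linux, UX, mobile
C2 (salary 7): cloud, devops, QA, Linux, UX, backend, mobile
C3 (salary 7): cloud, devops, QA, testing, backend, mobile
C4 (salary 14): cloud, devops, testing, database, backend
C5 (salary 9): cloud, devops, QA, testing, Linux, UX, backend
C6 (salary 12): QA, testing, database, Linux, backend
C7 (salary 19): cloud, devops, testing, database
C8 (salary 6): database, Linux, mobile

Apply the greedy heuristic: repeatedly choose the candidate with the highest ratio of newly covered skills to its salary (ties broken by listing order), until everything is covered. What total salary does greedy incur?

11

Pick 1: C1 adds 6 new (devops, QA, database, Linux, UX, mobile) at salary 4 (ratio 6/4).
Pick 2: C3 adds 3 new (cloud, testing, backend) at salary 7 (ratio 3/7).
Greedy total salary: 4 + 7 = 11.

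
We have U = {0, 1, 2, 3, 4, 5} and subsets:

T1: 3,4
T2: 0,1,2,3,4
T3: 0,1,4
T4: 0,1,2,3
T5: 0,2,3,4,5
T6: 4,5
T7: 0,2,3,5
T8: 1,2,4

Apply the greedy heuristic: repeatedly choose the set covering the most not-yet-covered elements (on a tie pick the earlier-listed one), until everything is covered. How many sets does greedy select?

Pick 1: T2 covers 5 new elements (0, 1, 2, 3, 4).
Pick 2: T5 covers 1 new elements (5).
Greedy uses 2 sets.

2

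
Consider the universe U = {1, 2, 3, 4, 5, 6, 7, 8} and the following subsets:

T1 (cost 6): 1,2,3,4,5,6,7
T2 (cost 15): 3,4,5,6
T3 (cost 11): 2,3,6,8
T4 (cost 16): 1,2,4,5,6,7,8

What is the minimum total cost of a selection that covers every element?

17

T1, T3 cover every element at cost 6 + 11 = 17.
Any cover uses at least 2 sets; among all covering selections none totals below 17.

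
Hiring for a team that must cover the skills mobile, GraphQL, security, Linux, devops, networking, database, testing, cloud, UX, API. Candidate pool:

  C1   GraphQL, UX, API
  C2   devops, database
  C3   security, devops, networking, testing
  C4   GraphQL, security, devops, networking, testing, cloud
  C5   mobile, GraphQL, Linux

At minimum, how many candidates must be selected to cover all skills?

C1, C2, C4, C5 together cover {mobile, GraphQL, security, Linux, devops, networking, database, testing, cloud, UX, API} — every skill.
No 3 of the 5 candidates cover everything (all 10 triples fall short), so 4 is minimum.

4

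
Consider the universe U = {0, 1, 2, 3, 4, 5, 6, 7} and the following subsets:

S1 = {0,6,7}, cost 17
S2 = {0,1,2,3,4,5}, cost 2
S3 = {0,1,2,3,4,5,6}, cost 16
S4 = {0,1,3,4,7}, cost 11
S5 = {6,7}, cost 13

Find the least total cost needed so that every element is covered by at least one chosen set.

S2, S5 cover every element at cost 2 + 13 = 15.
Any cover uses at least 2 sets; among all covering selections none totals below 15.

15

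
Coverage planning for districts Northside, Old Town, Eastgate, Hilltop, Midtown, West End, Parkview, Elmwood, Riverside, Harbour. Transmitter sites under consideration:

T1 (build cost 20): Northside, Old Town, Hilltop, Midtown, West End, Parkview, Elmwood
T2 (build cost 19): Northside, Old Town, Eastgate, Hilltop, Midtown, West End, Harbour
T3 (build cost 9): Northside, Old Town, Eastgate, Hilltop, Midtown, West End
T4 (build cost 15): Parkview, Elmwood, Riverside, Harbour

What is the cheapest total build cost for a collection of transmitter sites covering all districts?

T3, T4 cover every district at build cost 9 + 15 = 24.
Any cover uses at least 2 transmitter sites; among all covering selections none totals below 24.

24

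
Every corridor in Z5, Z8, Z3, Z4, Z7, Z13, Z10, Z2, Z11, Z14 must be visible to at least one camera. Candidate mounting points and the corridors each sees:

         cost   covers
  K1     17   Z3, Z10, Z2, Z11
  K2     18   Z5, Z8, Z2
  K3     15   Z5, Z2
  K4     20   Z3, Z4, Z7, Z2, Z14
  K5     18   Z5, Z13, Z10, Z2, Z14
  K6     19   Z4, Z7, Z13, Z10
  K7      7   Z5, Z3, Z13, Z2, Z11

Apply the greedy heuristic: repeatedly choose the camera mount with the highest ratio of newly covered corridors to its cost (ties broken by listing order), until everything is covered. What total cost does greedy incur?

62

Pick 1: K7 adds 5 new (Z5, Z3, Z13, Z2, Z11) at cost 7 (ratio 5/7).
Pick 2: K6 adds 3 new (Z4, Z7, Z10) at cost 19 (ratio 3/19).
Pick 3: K2 adds 1 new (Z8) at cost 18 (ratio 1/18).
Pick 4: K5 adds 1 new (Z14) at cost 18 (ratio 1/18).
Greedy total cost: 7 + 19 + 18 + 18 = 62.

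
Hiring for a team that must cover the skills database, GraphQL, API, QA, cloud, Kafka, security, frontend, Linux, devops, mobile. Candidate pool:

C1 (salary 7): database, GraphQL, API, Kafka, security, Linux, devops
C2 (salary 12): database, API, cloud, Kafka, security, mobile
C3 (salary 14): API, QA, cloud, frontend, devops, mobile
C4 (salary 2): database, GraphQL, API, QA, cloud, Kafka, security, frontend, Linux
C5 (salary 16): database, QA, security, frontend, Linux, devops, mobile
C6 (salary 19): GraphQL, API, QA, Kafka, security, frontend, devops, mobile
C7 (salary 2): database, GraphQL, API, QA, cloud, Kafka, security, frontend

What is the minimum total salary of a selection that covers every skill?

16

C3, C4 cover every skill at salary 14 + 2 = 16.
Any cover uses at least 2 candidates; among all covering selections none totals below 16.
Greedy by coverage-per-salary would pick C4, C1, C2 for 21 — worse than the optimum 16.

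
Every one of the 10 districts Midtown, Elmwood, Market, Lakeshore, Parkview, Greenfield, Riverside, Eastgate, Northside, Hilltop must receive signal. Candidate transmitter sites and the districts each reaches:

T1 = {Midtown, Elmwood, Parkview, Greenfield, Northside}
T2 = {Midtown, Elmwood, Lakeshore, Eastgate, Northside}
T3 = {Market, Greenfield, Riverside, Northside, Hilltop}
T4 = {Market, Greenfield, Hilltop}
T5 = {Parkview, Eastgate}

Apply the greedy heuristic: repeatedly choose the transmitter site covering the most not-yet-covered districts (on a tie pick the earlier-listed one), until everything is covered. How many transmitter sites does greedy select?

3

Pick 1: T1 covers 5 new districts (Midtown, Elmwood, Parkview, Greenfield, Northside).
Pick 2: T3 covers 3 new districts (Market, Riverside, Hilltop).
Pick 3: T2 covers 2 new districts (Lakeshore, Eastgate).
Greedy uses 3 transmitter sites.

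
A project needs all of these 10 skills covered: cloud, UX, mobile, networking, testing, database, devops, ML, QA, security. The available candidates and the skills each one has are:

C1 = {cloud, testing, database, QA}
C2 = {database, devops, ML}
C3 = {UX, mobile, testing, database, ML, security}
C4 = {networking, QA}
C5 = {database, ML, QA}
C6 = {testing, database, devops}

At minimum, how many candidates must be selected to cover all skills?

4

C1, C2, C3, C4 together cover {cloud, UX, mobile, networking, testing, database, devops, ML, QA, security} — every skill.
No 3 of the 6 candidates cover everything (all 20 triples fall short), so 4 is minimum.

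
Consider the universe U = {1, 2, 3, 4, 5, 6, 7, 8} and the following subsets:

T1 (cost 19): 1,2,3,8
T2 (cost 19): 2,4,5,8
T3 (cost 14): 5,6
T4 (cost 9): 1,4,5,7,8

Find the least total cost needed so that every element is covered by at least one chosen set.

42

T1, T3, T4 cover every element at cost 19 + 14 + 9 = 42.
Any cover uses at least 3 sets; among all covering selections none totals below 42.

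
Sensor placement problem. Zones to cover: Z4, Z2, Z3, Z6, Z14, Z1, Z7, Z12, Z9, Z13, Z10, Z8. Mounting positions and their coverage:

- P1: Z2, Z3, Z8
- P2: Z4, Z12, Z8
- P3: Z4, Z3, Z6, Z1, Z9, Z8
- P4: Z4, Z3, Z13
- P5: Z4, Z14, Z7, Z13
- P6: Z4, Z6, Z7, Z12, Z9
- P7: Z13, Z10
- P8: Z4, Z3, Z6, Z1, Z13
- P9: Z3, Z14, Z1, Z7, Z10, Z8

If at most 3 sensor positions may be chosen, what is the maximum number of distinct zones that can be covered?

11

Choosing P1, P6, P9 covers {Z4, Z2, Z3, Z6, Z14, Z1, Z7, Z12, Z9, Z10, Z8} — 11 zones.
No choice of 3 sensor positions does better; here Z13 is left uncovered.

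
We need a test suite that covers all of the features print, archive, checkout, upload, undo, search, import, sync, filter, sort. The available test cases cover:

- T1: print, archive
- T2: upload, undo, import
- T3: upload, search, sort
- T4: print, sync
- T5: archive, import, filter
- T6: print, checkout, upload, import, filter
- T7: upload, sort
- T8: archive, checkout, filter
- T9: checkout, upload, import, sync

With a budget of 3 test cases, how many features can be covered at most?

8

Choosing T1, T3, T6 covers {print, archive, checkout, upload, search, import, filter, sort} — 8 features.
No choice of 3 test cases does better; here undo, sync are left uncovered.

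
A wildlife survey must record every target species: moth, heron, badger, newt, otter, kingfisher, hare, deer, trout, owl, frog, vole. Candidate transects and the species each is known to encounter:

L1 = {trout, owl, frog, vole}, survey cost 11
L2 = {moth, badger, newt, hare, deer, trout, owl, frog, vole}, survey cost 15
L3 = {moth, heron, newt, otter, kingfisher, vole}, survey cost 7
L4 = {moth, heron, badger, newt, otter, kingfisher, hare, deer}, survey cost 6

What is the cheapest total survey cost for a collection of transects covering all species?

17

L1, L4 cover every species at survey cost 11 + 6 = 17.
Any cover uses at least 2 transects; among all covering selections none totals below 17.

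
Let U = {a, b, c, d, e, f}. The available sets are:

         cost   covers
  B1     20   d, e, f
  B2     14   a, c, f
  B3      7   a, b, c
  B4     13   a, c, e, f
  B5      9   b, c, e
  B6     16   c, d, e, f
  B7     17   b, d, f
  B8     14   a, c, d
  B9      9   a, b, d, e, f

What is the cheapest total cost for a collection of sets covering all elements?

16

B3, B9 cover every element at cost 7 + 9 = 16.
Any cover uses at least 2 sets; among all covering selections none totals below 16.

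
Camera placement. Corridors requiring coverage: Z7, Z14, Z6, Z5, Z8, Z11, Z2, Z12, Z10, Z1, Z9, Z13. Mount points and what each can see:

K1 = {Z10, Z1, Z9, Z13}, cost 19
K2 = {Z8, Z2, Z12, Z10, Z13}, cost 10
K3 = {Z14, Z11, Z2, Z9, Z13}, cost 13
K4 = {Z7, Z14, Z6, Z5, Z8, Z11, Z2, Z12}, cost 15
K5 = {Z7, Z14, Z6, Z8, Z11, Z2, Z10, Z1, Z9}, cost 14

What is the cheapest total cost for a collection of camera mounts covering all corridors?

34

K1, K4 cover every corridor at cost 19 + 15 = 34.
Any cover uses at least 2 camera mounts; among all covering selections none totals below 34.
Greedy by coverage-per-cost would pick K5, K2, K4 for 39 — worse than the optimum 34.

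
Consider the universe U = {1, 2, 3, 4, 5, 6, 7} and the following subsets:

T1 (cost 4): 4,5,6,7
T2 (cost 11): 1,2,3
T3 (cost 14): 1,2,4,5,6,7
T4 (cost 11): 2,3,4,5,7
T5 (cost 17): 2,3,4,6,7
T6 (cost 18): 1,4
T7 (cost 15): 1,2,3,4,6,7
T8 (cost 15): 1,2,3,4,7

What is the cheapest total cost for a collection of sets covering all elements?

15

T1, T2 cover every element at cost 4 + 11 = 15.
Any cover uses at least 2 sets; among all covering selections none totals below 15.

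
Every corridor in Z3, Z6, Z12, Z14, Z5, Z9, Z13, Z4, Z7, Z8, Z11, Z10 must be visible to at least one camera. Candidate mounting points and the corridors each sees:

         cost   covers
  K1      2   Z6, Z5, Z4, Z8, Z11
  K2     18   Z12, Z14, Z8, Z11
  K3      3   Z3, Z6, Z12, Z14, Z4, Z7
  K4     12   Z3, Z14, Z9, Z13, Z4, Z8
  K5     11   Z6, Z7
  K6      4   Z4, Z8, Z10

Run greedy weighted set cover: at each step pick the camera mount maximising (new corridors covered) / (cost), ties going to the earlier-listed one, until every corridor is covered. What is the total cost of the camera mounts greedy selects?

Pick 1: K1 adds 5 new (Z6, Z5, Z4, Z8, Z11) at cost 2 (ratio 5/2).
Pick 2: K3 adds 4 new (Z3, Z12, Z14, Z7) at cost 3 (ratio 4/3).
Pick 3: K6 adds 1 new (Z10) at cost 4 (ratio 1/4).
Pick 4: K4 adds 2 new (Z9, Z13) at cost 12 (ratio 2/12).
Greedy total cost: 2 + 3 + 4 + 12 = 21.

21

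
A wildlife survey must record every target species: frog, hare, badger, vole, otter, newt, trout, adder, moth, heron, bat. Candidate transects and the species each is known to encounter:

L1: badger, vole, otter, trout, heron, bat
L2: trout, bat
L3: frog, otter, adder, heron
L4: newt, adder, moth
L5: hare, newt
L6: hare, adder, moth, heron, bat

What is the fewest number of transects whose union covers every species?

4

L1, L3, L4, L5 together cover {frog, hare, badger, vole, otter, newt, trout, adder, moth, heron, bat} — every species.
No 3 of the 6 transects cover everything (all 20 triples fall short), so 4 is minimum.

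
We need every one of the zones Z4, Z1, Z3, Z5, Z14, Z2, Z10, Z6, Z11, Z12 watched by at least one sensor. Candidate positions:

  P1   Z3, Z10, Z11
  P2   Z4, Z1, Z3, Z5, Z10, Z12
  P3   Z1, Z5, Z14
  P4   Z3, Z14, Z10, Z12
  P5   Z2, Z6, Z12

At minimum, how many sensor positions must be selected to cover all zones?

P1, P2, P3, P5 together cover {Z4, Z1, Z3, Z5, Z14, Z2, Z10, Z6, Z11, Z12} — every zone.
No 3 of the 5 sensor positions cover everything (all 10 triples fall short), so 4 is minimum.

4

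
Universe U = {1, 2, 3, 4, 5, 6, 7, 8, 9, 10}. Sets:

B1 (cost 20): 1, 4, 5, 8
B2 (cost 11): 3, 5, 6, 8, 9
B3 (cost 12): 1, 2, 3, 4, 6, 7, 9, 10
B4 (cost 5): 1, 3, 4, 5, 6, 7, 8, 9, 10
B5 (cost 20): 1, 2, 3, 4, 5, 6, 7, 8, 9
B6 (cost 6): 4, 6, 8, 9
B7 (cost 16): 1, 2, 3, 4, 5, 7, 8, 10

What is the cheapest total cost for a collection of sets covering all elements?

17

B3, B4 cover every element at cost 12 + 5 = 17.
Any cover uses at least 2 sets; among all covering selections none totals below 17.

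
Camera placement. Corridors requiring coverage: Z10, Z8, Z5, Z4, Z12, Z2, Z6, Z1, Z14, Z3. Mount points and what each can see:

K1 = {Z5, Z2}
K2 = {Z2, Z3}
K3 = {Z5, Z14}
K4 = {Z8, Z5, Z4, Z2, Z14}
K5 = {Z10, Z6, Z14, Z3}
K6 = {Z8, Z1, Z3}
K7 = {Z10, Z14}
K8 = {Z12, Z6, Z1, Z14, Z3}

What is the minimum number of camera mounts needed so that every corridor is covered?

K4, K5, K8 together cover {Z10, Z8, Z5, Z4, Z12, Z2, Z6, Z1, Z14, Z3} — every corridor.
No 2 of the 8 camera mounts cover everything (all 28 pairs fall short), so 3 is minimum.

3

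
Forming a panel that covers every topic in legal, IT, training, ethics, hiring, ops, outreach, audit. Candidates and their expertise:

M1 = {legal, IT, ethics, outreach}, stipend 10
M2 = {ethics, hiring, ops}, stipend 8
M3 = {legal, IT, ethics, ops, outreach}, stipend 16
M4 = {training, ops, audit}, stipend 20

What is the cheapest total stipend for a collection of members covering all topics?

M1, M2, M4 cover every topic at stipend 10 + 8 + 20 = 38.
Any cover uses at least 3 members; among all covering selections none totals below 38.

38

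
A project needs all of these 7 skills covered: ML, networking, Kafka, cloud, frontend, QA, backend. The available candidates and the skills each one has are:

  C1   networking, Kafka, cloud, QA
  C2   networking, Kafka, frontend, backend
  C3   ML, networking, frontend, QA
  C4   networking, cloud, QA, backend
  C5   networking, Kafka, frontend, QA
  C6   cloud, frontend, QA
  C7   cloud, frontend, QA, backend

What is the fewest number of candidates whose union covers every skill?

3

C1, C2, C3 together cover {ML, networking, Kafka, cloud, frontend, QA, backend} — every skill.
No 2 of the 7 candidates cover everything (all 21 pairs fall short), so 3 is minimum.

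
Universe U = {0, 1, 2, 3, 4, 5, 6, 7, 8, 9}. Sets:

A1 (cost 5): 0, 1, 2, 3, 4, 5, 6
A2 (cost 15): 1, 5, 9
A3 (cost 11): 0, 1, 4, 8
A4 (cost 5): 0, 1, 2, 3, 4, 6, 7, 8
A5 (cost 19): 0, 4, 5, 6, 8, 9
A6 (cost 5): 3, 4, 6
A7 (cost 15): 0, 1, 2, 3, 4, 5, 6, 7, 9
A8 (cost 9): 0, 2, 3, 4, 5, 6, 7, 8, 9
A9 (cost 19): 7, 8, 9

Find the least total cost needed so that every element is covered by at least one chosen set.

A1, A8 cover every element at cost 5 + 9 = 14.
Any cover uses at least 2 sets; among all covering selections none totals below 14.

14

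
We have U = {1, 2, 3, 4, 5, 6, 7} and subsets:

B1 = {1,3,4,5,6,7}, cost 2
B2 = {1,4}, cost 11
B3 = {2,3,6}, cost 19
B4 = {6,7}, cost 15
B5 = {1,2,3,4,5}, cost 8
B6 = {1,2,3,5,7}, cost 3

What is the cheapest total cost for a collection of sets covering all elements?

B1, B6 cover every element at cost 2 + 3 = 5.
Any cover uses at least 2 sets; among all covering selections none totals below 5.

5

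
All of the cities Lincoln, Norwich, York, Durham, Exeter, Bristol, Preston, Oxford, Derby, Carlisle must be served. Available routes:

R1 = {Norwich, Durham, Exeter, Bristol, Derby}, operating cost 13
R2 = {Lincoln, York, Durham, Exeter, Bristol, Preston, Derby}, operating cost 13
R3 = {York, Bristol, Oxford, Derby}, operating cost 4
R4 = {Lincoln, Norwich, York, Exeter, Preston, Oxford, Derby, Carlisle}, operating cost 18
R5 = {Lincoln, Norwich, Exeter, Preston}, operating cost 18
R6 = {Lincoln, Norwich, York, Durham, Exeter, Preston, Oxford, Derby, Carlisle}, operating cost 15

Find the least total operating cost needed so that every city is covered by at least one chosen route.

19

R3, R6 cover every city at operating cost 4 + 15 = 19.
Any cover uses at least 2 routes; among all covering selections none totals below 19.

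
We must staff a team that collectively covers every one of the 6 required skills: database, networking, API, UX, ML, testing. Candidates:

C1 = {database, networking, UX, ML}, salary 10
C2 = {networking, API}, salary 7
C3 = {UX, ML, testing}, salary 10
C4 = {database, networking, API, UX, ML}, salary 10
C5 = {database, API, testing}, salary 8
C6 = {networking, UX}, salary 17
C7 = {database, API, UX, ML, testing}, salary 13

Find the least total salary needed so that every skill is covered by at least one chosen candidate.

18

C1, C5 cover every skill at salary 10 + 8 = 18.
Any cover uses at least 2 candidates; among all covering selections none totals below 18.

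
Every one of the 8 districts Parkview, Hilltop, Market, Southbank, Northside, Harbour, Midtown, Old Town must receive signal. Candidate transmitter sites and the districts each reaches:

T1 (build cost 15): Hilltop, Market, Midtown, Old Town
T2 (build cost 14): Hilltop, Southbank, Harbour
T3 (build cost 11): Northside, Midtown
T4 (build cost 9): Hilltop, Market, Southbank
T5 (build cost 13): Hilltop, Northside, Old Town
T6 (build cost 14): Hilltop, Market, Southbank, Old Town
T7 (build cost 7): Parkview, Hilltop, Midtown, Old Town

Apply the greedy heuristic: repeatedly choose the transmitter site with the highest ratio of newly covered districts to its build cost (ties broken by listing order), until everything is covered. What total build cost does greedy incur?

41

Pick 1: T7 adds 4 new (Parkview, Hilltop, Midtown, Old Town) at build cost 7 (ratio 4/7).
Pick 2: T4 adds 2 new (Market, Southbank) at build cost 9 (ratio 2/9).
Pick 3: T3 adds 1 new (Northside) at build cost 11 (ratio 1/11).
Pick 4: T2 adds 1 new (Harbour) at build cost 14 (ratio 1/14).
Greedy total build cost: 7 + 9 + 11 + 14 = 41.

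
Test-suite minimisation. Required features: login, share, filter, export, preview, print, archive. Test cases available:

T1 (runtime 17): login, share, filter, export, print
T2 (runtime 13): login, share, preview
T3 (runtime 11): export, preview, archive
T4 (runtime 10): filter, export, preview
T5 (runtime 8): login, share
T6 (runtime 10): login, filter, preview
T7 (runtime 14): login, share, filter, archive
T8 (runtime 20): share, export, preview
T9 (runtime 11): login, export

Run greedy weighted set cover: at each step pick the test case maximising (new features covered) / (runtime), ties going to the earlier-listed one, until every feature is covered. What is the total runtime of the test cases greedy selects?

46

Pick 1: T4 adds 3 new (filter, export, preview) at runtime 10 (ratio 3/10).
Pick 2: T5 adds 2 new (login, share) at runtime 8 (ratio 2/8).
Pick 3: T3 adds 1 new (archive) at runtime 11 (ratio 1/11).
Pick 4: T1 adds 1 new (print) at runtime 17 (ratio 1/17).
Greedy total runtime: 10 + 8 + 11 + 17 = 46. (The true optimum is 28, so greedy overshoots here.)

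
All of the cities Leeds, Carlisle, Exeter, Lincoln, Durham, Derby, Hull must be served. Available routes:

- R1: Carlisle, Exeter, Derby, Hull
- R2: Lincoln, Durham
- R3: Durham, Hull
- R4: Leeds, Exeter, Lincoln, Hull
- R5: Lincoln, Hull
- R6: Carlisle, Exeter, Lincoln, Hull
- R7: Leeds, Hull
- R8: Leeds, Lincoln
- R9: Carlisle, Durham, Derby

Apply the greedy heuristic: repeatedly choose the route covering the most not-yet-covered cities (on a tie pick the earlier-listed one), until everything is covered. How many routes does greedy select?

3

Pick 1: R1 covers 4 new cities (Carlisle, Exeter, Derby, Hull).
Pick 2: R2 covers 2 new cities (Lincoln, Durham).
Pick 3: R4 covers 1 new cities (Leeds).
Greedy uses 3 routes. (The true minimum is 2.)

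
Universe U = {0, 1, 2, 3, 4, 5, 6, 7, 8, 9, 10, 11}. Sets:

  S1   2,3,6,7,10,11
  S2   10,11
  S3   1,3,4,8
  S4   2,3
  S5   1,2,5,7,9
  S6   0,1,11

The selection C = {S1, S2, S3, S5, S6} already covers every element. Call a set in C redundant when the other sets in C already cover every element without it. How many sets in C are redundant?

1

Drop S1: 6 uncovered — not redundant.
Drop S2: the rest still cover every element — redundant.
Drop S3: 4, 8 uncovered — not redundant.
Drop S5: 5, 9 uncovered — not redundant.
Drop S6: 0 uncovered — not redundant.
1 redundant: S2.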